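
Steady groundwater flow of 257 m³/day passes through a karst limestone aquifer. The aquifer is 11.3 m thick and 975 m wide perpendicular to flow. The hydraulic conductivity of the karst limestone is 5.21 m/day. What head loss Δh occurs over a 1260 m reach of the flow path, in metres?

5.64

Cross-sectional area A = 975 × 11.3 = 11018 m².
From Q = K·A·i, i = Q / (K·A) = 257 / (5.210 × 11018) = 0.004477.
Head loss Δh = i · L = 0.004477 × 1260 = 5.641 m.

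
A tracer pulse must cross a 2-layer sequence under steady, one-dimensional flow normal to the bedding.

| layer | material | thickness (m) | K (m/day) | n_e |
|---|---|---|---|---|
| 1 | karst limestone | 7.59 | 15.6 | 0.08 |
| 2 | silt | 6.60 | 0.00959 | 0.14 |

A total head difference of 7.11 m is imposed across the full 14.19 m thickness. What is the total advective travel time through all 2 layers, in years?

0.406

With flow normal to the layers, continuity requires the same specific discharge q through every layer.
Σ(b_i/K_i) = 7.59/15.6 + 6.60/0.00959 = 688.7 d.
q = Δh / Σ(b_i/K_i) = 7.11 / 688.7 = 0.01032 m/day.
In each layer the seepage velocity is v_i = q/n_i, so the layer transit time is t_i = b_i·n_i / q:
  layer 1 (karst limestone): t_1 = 7.59 × 0.08 / 0.01032 = 58.82 d
  layer 2 (silt): t_2 = 6.60 × 0.14 / 0.01032 = 89.50 d
Total t = Σ t_i = 148.3 days = 0.4061 years.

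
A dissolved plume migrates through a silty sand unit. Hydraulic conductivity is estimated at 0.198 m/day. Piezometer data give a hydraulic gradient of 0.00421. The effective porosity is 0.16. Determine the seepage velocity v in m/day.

Hydraulic gradient i = 0.00421.
Darcy flux q = K · i = 0.1980 × 0.004210 = 0.0008336 m/day.
Seepage velocity v = q / n_e = 0.0008336 / 0.16 = 0.005210 m/day.

0.00521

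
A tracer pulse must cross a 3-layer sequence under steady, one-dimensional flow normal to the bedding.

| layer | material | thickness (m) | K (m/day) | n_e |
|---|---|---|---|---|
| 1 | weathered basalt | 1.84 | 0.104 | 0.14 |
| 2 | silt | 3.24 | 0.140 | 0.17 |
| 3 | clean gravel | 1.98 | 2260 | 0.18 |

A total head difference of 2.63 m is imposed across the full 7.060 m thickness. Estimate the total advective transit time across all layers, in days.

18.1

With flow normal to the layers, continuity requires the same specific discharge q through every layer.
Σ(b_i/K_i) = 1.84/0.104 + 3.24/0.140 + 1.98/2260 = 40.84 d.
q = Δh / Σ(b_i/K_i) = 2.63 / 40.84 = 0.06440 m/day.
In each layer the seepage velocity is v_i = q/n_i, so the layer transit time is t_i = b_i·n_i / q:
  layer 1 (weathered basalt): t_1 = 1.84 × 0.14 / 0.06440 = 4.000 d
  layer 2 (silt): t_2 = 3.24 × 0.17 / 0.06440 = 8.552 d
  layer 3 (clean gravel): t_3 = 1.98 × 0.18 / 0.06440 = 5.534 d
Total t = Σ t_i = 18.09 days.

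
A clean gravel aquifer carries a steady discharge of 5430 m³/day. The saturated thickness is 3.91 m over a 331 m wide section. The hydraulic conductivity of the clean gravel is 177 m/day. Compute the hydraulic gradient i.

0.0237

Cross-sectional area A = 331 × 3.91 = 1294 m².
From Q = K·A·i, i = Q / (K·A) = 5430 / (177.0 × 1294) = 0.02370.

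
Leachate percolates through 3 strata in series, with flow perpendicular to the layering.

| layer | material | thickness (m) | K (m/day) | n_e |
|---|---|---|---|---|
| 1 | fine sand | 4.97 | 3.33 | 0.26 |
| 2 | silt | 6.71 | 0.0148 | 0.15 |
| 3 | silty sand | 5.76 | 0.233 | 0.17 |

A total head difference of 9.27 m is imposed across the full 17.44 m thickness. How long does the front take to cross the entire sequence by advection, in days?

170

With flow normal to the layers, continuity requires the same specific discharge q through every layer.
Σ(b_i/K_i) = 4.97/3.33 + 6.71/0.0148 + 5.76/0.233 = 479.6 d.
q = Δh / Σ(b_i/K_i) = 9.27 / 479.6 = 0.01933 m/day.
In each layer the seepage velocity is v_i = q/n_i, so the layer transit time is t_i = b_i·n_i / q:
  layer 1 (fine sand): t_1 = 4.97 × 0.26 / 0.01933 = 66.85 d
  layer 2 (silt): t_2 = 6.71 × 0.15 / 0.01933 = 52.07 d
  layer 3 (silty sand): t_3 = 5.76 × 0.17 / 0.01933 = 50.66 d
Total t = Σ t_i = 169.6 days.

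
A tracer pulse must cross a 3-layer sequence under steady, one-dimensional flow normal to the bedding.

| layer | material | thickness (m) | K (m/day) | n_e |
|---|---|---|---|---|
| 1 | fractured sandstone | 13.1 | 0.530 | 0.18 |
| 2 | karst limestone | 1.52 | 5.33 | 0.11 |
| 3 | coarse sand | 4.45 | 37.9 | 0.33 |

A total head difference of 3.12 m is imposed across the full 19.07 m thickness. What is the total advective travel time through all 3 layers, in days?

With flow normal to the layers, continuity requires the same specific discharge q through every layer.
Σ(b_i/K_i) = 13.1/0.530 + 1.52/5.33 + 4.45/37.9 = 25.12 d.
q = Δh / Σ(b_i/K_i) = 3.12 / 25.12 = 0.1242 m/day.
In each layer the seepage velocity is v_i = q/n_i, so the layer transit time is t_i = b_i·n_i / q:
  layer 1 (fractured sandstone): t_1 = 13.1 × 0.18 / 0.1242 = 18.98 d
  layer 2 (karst limestone): t_2 = 1.52 × 0.11 / 0.1242 = 1.346 d
  layer 3 (coarse sand): t_3 = 4.45 × 0.33 / 0.1242 = 11.82 d
Total t = Σ t_i = 32.15 days.

32.2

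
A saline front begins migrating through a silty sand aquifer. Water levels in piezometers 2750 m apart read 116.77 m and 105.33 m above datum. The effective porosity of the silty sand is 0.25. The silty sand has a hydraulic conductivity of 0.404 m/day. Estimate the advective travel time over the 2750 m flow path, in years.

Hydraulic gradient i = (116.77 − 105.33) / 2750 = 11.44 / 2750 = 0.004160.
Darcy flux q = K · i = 0.4040 × 0.004160 = 0.001681 m/day.
Seepage velocity v = q / n_e = 0.001681 / 0.25 = 0.006723 m/day.
Travel time t = L / v = 2750 / 0.006723 = 4.091e+05 days = 1120 years.

1120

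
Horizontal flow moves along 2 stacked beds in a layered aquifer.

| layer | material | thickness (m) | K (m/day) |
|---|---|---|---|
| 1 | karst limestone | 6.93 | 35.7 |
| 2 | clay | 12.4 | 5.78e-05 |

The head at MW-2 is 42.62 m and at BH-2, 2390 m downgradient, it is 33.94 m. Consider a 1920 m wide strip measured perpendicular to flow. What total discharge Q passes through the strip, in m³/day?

Flow is parallel to layering, so each bed carries its own Darcy discharge and the transmissivities add.
Σ(K_i·b_i) = 35.7×6.93 + 5.78e-05×12.4 = 247.4 m²/day.
Hydraulic gradient i = (42.62 − 33.94) / 2390 = 8.68 / 2390 = 0.003632.
Q = Σ(K_i·b_i) · W · i = 247.4 × 1920 × 0.003632 = 1725 m³/day.

1730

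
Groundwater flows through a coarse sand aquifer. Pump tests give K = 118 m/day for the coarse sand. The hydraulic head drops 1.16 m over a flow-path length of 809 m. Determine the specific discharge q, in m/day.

0.169

Hydraulic gradient i = Δh / L = 1.16 / 809 = 0.001434.
Specific discharge q = K · i = 118.0 × 0.001434 = 0.1692 m/day.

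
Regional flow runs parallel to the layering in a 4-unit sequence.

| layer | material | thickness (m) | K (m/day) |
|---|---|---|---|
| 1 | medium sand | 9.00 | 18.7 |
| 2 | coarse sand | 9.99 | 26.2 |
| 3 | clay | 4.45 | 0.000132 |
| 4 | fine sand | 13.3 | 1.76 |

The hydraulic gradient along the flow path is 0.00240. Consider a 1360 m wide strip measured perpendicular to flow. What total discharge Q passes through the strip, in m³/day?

Flow is parallel to layering, so each bed carries its own Darcy discharge and the transmissivities add.
Σ(K_i·b_i) = 18.7×9.00 + 26.2×9.99 + 0.000132×4.45 + 1.76×13.3 = 453.4 m²/day.
Hydraulic gradient i = 0.00240.
Q = Σ(K_i·b_i) · W · i = 453.4 × 1360 × 0.002400 = 1480 m³/day.

1480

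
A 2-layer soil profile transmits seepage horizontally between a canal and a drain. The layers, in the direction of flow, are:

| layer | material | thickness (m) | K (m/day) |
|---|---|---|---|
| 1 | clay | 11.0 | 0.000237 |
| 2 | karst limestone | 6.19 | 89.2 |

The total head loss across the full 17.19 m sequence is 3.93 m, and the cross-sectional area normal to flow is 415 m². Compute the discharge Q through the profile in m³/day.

0.0351

Flow is perpendicular to layering, so the layers act in series and the equivalent K is the thickness-weighted harmonic mean.
Total thickness L = 11.0 + 6.19 = 17.19 m.
Σ(b_i/K_i) = 11.0/0.000237 + 6.19/89.2 = 46414 d.
K_eq = L / Σ(b_i/K_i) = 17.19 / 46414 = 0.0003704 m/day.
Q = K_eq · A · (Δh/L) = 0.0003704 × 415 × (3.93/17.19) = 0.03514 m³/day.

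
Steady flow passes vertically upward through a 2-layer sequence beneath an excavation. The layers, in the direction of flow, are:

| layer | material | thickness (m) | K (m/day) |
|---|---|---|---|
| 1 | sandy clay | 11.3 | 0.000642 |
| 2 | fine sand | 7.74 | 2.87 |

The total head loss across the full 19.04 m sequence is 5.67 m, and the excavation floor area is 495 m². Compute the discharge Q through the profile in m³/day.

0.159

Flow is perpendicular to layering, so the layers act in series and the equivalent K is the thickness-weighted harmonic mean.
Total thickness L = 11.3 + 7.74 = 19.04 m.
Σ(b_i/K_i) = 11.3/0.000642 + 7.74/2.87 = 17604 d.
K_eq = L / Σ(b_i/K_i) = 19.04 / 17604 = 0.001082 m/day.
Q = K_eq · A · (Δh/L) = 0.001082 × 495 × (5.67/19.04) = 0.1594 m³/day.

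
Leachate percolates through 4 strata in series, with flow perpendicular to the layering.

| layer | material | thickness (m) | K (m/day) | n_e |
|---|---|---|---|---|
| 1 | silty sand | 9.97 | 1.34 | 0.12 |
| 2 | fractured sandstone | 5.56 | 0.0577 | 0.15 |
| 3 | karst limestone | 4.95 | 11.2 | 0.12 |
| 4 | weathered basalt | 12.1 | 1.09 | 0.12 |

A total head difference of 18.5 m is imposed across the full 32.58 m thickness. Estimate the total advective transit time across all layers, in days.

With flow normal to the layers, continuity requires the same specific discharge q through every layer.
Σ(b_i/K_i) = 9.97/1.34 + 5.56/0.0577 + 4.95/11.2 + 12.1/1.09 = 115.3 d.
q = Δh / Σ(b_i/K_i) = 18.5 / 115.3 = 0.1604 m/day.
In each layer the seepage velocity is v_i = q/n_i, so the layer transit time is t_i = b_i·n_i / q:
  layer 1 (silty sand): t_1 = 9.97 × 0.12 / 0.1604 = 7.459 d
  layer 2 (fractured sandstone): t_2 = 5.56 × 0.15 / 0.1604 = 5.200 d
  layer 3 (karst limestone): t_3 = 4.95 × 0.12 / 0.1604 = 3.703 d
  layer 4 (weathered basalt): t_4 = 12.1 × 0.12 / 0.1604 = 9.053 d
Total t = Σ t_i = 25.42 days.

25.4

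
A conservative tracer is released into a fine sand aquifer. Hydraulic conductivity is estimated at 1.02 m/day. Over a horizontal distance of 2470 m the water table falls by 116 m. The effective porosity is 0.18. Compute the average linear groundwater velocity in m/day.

0.266

Hydraulic gradient i = Δh / L = 116 / 2470 = 0.04696.
Darcy flux q = K · i = 1.020 × 0.04696 = 0.04790 m/day.
Seepage velocity v = q / n_e = 0.04790 / 0.18 = 0.2661 m/day.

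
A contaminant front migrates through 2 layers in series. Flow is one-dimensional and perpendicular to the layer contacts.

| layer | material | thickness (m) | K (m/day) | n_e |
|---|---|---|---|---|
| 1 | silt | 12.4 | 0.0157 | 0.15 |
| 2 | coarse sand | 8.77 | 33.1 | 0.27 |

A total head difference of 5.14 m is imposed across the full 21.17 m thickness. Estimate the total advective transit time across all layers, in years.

1.78

With flow normal to the layers, continuity requires the same specific discharge q through every layer.
Σ(b_i/K_i) = 12.4/0.0157 + 8.77/33.1 = 790.1 d.
q = Δh / Σ(b_i/K_i) = 5.14 / 790.1 = 0.006506 m/day.
In each layer the seepage velocity is v_i = q/n_i, so the layer transit time is t_i = b_i·n_i / q:
  layer 1 (silt): t_1 = 12.4 × 0.15 / 0.006506 = 285.9 d
  layer 2 (coarse sand): t_2 = 8.77 × 0.27 / 0.006506 = 364.0 d
Total t = Σ t_i = 649.9 days = 1.779 years.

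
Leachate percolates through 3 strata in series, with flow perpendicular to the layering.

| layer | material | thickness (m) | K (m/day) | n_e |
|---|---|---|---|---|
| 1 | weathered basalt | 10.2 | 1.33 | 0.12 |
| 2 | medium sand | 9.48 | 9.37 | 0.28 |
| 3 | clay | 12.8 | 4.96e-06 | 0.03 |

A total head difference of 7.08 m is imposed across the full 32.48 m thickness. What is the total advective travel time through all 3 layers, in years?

With flow normal to the layers, continuity requires the same specific discharge q through every layer.
Σ(b_i/K_i) = 10.2/1.33 + 9.48/9.37 + 12.8/4.96e-06 = 2.581e+06 d.
q = Δh / Σ(b_i/K_i) = 7.08 / 2.581e+06 = 2.743e-06 m/day.
In each layer the seepage velocity is v_i = q/n_i, so the layer transit time is t_i = b_i·n_i / q:
  layer 1 (weathered basalt): t_1 = 10.2 × 0.12 / 2.743e-06 = 4.461e+05 d
  layer 2 (medium sand): t_2 = 9.48 × 0.28 / 2.743e-06 = 9.675e+05 d
  layer 3 (clay): t_3 = 12.8 × 0.03 / 2.743e-06 = 1.400e+05 d
Total t = Σ t_i = 1.554e+06 days = 4254 years.

4250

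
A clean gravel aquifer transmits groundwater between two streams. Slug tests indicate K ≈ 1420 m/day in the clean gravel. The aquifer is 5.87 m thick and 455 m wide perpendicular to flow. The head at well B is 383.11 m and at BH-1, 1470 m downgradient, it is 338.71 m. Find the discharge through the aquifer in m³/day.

Cross-sectional area A = 455 × 5.87 = 2671 m².
Hydraulic gradient i = (383.11 − 338.71) / 1470 = 44.4 / 1470 = 0.03020.
Darcy's law: Q = K · A · i = 1420 × 2671 × 0.03020 = 1.146e+05 m³/day.

115000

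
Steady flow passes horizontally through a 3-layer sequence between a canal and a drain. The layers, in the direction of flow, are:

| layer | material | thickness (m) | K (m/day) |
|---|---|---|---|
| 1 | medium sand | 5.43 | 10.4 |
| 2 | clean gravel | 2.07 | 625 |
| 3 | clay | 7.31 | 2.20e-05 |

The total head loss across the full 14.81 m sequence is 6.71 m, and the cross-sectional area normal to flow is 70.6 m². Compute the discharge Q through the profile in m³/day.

Flow is perpendicular to layering, so the layers act in series and the equivalent K is the thickness-weighted harmonic mean.
Total thickness L = 5.43 + 2.07 + 7.31 = 14.81 m.
Σ(b_i/K_i) = 5.43/10.4 + 2.07/625 + 7.31/2.20e-05 = 3.323e+05 d.
K_eq = L / Σ(b_i/K_i) = 14.81 / 3.323e+05 = 4.457e-05 m/day.
Q = K_eq · A · (Δh/L) = 4.457e-05 × 70.6 × (6.71/14.81) = 0.001426 m³/day.

0.00143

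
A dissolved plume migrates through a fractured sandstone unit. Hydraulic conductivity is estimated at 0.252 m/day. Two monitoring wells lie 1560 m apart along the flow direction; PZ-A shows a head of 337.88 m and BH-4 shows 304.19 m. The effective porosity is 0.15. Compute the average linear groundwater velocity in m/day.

Hydraulic gradient i = (337.88 − 304.19) / 1560 = 33.69 / 1560 = 0.02160.
Darcy flux q = K · i = 0.2520 × 0.02160 = 0.005442 m/day.
Seepage velocity v = q / n_e = 0.005442 / 0.15 = 0.03628 m/day.

0.0363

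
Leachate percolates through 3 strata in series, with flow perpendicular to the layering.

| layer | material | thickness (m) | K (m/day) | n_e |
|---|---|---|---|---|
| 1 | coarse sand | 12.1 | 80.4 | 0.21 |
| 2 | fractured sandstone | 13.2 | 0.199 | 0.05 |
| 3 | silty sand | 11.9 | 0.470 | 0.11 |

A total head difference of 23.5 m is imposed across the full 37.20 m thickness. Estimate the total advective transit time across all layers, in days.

With flow normal to the layers, continuity requires the same specific discharge q through every layer.
Σ(b_i/K_i) = 12.1/80.4 + 13.2/0.199 + 11.9/0.470 = 91.80 d.
q = Δh / Σ(b_i/K_i) = 23.5 / 91.80 = 0.2560 m/day.
In each layer the seepage velocity is v_i = q/n_i, so the layer transit time is t_i = b_i·n_i / q:
  layer 1 (coarse sand): t_1 = 12.1 × 0.21 / 0.2560 = 9.926 d
  layer 2 (fractured sandstone): t_2 = 13.2 × 0.05 / 0.2560 = 2.578 d
  layer 3 (silty sand): t_3 = 11.9 × 0.11 / 0.2560 = 5.114 d
Total t = Σ t_i = 17.62 days.

17.6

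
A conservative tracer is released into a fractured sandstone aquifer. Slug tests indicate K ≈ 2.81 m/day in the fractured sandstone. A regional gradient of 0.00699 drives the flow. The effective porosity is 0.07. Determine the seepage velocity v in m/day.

Hydraulic gradient i = 0.00699.
Darcy flux q = K · i = 2.810 × 0.006990 = 0.01964 m/day.
Seepage velocity v = q / n_e = 0.01964 / 0.07 = 0.2806 m/day.

0.281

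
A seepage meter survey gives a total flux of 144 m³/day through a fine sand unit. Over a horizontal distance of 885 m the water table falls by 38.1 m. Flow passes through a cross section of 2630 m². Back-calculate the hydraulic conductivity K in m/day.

1.27

Hydraulic gradient i = Δh / L = 38.1 / 885 = 0.04305.
From Q = K·A·i, K = Q / (A·i) = 144 / (2630 × 0.04305) = 1.272 m/day.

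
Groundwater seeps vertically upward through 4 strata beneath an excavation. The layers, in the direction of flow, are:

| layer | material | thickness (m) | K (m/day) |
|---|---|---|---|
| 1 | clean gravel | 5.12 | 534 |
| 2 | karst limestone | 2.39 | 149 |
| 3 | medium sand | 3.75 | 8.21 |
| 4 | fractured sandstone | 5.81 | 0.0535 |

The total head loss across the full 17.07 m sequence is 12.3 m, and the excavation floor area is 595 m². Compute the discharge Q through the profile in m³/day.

Flow is perpendicular to layering, so the layers act in series and the equivalent K is the thickness-weighted harmonic mean.
Total thickness L = 5.12 + 2.39 + 3.75 + 5.81 = 17.07 m.
Σ(b_i/K_i) = 5.12/534 + 2.39/149 + 3.75/8.21 + 5.81/0.0535 = 109.1 d.
K_eq = L / Σ(b_i/K_i) = 17.07 / 109.1 = 0.1565 m/day.
Q = K_eq · A · (Δh/L) = 0.1565 × 595 × (12.3/17.07) = 67.09 m³/day.

67.1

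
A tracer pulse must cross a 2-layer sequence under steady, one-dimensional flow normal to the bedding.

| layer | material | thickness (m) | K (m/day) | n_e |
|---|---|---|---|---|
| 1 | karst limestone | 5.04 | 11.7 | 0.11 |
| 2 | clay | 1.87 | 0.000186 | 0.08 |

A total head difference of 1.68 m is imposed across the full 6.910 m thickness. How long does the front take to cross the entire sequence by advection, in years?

11.5

With flow normal to the layers, continuity requires the same specific discharge q through every layer.
Σ(b_i/K_i) = 5.04/11.7 + 1.87/0.000186 = 10054 d.
q = Δh / Σ(b_i/K_i) = 1.68 / 10054 = 0.0001671 m/day.
In each layer the seepage velocity is v_i = q/n_i, so the layer transit time is t_i = b_i·n_i / q:
  layer 1 (karst limestone): t_1 = 5.04 × 0.11 / 0.0001671 = 3318 d
  layer 2 (clay): t_2 = 1.87 × 0.08 / 0.0001671 = 895.3 d
Total t = Σ t_i = 4213 days = 11.54 years.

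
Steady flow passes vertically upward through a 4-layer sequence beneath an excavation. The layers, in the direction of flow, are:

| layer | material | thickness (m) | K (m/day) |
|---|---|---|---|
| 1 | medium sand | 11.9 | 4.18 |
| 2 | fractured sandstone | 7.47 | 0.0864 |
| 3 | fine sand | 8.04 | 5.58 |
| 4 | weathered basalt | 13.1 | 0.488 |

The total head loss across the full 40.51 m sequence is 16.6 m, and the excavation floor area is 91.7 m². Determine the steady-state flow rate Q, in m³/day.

12.9

Flow is perpendicular to layering, so the layers act in series and the equivalent K is the thickness-weighted harmonic mean.
Total thickness L = 11.9 + 7.47 + 8.04 + 13.1 = 40.51 m.
Σ(b_i/K_i) = 11.9/4.18 + 7.47/0.0864 + 8.04/5.58 + 13.1/0.488 = 117.6 d.
K_eq = L / Σ(b_i/K_i) = 40.51 / 117.6 = 0.3445 m/day.
Q = K_eq · A · (Δh/L) = 0.3445 × 91.7 × (16.6/40.51) = 12.95 m³/day.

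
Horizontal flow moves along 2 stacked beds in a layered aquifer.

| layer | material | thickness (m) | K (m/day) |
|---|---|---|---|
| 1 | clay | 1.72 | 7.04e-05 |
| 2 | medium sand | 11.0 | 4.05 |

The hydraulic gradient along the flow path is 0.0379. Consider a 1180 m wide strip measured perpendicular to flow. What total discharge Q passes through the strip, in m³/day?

1990

Flow is parallel to layering, so each bed carries its own Darcy discharge and the transmissivities add.
Σ(K_i·b_i) = 7.04e-05×1.72 + 4.05×11.0 = 44.55 m²/day.
Hydraulic gradient i = 0.0379.
Q = Σ(K_i·b_i) · W · i = 44.55 × 1180 × 0.03790 = 1992 m³/day.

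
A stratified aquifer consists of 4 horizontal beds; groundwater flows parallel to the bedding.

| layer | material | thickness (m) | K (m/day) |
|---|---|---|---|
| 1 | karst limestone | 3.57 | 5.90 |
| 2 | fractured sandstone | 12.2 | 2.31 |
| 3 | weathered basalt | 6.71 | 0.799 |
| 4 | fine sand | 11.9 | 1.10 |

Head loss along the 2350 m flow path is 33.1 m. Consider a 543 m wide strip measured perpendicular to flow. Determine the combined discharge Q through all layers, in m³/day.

Flow is parallel to layering, so each bed carries its own Darcy discharge and the transmissivities add.
Σ(K_i·b_i) = 5.90×3.57 + 2.31×12.2 + 0.799×6.71 + 1.10×11.9 = 67.70 m²/day.
Hydraulic gradient i = Δh / L = 33.1 / 2350 = 0.01409.
Q = Σ(K_i·b_i) · W · i = 67.70 × 543 × 0.01409 = 517.8 m³/day.

518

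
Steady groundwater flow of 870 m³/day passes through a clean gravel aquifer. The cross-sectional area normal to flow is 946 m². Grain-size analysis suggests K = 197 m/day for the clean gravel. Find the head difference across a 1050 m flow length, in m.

From Q = K·A·i, i = Q / (K·A) = 870 / (197.0 × 946.0) = 0.004668.
Head loss Δh = i · L = 0.004668 × 1050 = 4.902 m.

4.90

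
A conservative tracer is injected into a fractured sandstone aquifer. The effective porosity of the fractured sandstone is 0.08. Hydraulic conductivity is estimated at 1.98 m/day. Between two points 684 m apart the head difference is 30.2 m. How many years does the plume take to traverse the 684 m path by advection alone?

Hydraulic gradient i = Δh / L = 30.2 / 684 = 0.04415.
Darcy flux q = K · i = 1.980 × 0.04415 = 0.08742 m/day.
Seepage velocity v = q / n_e = 0.08742 / 0.08 = 1.093 m/day.
Travel time t = L / v = 684 / 1.093 = 625.9 days = 1.714 years.

1.71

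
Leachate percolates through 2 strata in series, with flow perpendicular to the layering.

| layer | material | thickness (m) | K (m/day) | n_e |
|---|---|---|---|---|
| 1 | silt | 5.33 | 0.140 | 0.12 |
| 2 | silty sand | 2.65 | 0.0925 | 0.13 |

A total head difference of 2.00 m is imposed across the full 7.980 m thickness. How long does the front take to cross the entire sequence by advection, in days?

32.8

With flow normal to the layers, continuity requires the same specific discharge q through every layer.
Σ(b_i/K_i) = 5.33/0.140 + 2.65/0.0925 = 66.72 d.
q = Δh / Σ(b_i/K_i) = 2.00 / 66.72 = 0.02998 m/day.
In each layer the seepage velocity is v_i = q/n_i, so the layer transit time is t_i = b_i·n_i / q:
  layer 1 (silt): t_1 = 5.33 × 0.12 / 0.02998 = 21.34 d
  layer 2 (silty sand): t_2 = 2.65 × 0.13 / 0.02998 = 11.49 d
Total t = Σ t_i = 32.83 days.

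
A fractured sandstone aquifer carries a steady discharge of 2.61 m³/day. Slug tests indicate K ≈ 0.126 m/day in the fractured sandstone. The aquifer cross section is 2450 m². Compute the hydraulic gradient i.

0.00845

From Q = K·A·i, i = Q / (K·A) = 2.61 / (0.1260 × 2450) = 0.008455.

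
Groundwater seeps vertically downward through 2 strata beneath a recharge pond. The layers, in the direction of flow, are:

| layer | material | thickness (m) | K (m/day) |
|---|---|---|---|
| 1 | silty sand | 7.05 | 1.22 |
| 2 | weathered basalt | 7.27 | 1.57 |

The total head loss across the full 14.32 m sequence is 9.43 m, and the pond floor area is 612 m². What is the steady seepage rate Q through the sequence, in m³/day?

Flow is perpendicular to layering, so the layers act in series and the equivalent K is the thickness-weighted harmonic mean.
Total thickness L = 7.05 + 7.27 = 14.32 m.
Σ(b_i/K_i) = 7.05/1.22 + 7.27/1.57 = 10.41 d.
K_eq = L / Σ(b_i/K_i) = 14.32 / 10.41 = 1.376 m/day.
Q = K_eq · A · (Δh/L) = 1.376 × 612 × (9.43/14.32) = 554.4 m³/day.

554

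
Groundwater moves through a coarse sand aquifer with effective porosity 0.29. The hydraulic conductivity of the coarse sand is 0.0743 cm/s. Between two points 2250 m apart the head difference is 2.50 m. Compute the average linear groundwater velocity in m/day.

0.246

Convert K: 0.0743 cm/s × 864 = 64.20 m/day.
Hydraulic gradient i = Δh / L = 2.50 / 2250 = 0.001111.
Darcy flux q = K · i = 64.20 × 0.001111 = 0.07133 m/day.
Seepage velocity v = q / n_e = 0.07133 / 0.29 = 0.2460 m/day.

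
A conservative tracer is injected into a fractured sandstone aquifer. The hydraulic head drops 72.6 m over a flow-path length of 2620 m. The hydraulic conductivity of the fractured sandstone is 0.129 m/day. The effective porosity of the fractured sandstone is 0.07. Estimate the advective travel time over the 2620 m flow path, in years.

140

Hydraulic gradient i = Δh / L = 72.6 / 2620 = 0.02771.
Darcy flux q = K · i = 0.1290 × 0.02771 = 0.003575 m/day.
Seepage velocity v = q / n_e = 0.003575 / 0.07 = 0.05107 m/day.
Travel time t = L / v = 2620 / 0.05107 = 51307 days = 140.5 years.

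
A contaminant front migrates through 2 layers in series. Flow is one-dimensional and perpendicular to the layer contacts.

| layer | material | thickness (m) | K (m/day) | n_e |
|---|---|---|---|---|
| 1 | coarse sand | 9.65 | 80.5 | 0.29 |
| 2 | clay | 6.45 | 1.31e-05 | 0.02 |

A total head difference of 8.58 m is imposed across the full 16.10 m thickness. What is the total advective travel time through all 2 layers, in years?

460

With flow normal to the layers, continuity requires the same specific discharge q through every layer.
Σ(b_i/K_i) = 9.65/80.5 + 6.45/1.31e-05 = 4.924e+05 d.
q = Δh / Σ(b_i/K_i) = 8.58 / 4.924e+05 = 1.743e-05 m/day.
In each layer the seepage velocity is v_i = q/n_i, so the layer transit time is t_i = b_i·n_i / q:
  layer 1 (coarse sand): t_1 = 9.65 × 0.29 / 1.743e-05 = 1.606e+05 d
  layer 2 (clay): t_2 = 6.45 × 0.02 / 1.743e-05 = 7403 d
Total t = Σ t_i = 1.680e+05 days = 459.9 years.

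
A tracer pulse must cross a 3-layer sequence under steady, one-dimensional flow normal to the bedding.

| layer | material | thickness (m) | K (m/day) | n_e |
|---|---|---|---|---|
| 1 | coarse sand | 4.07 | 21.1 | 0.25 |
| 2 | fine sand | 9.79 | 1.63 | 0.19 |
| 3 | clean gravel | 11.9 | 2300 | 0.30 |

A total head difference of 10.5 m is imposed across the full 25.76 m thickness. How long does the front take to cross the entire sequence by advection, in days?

3.81

With flow normal to the layers, continuity requires the same specific discharge q through every layer.
Σ(b_i/K_i) = 4.07/21.1 + 9.79/1.63 + 11.9/2300 = 6.204 d.
q = Δh / Σ(b_i/K_i) = 10.5 / 6.204 = 1.692 m/day.
In each layer the seepage velocity is v_i = q/n_i, so the layer transit time is t_i = b_i·n_i / q:
  layer 1 (coarse sand): t_1 = 4.07 × 0.25 / 1.692 = 0.6012 d
  layer 2 (fine sand): t_2 = 9.79 × 0.19 / 1.692 = 1.099 d
  layer 3 (clean gravel): t_3 = 11.9 × 0.30 / 1.692 = 2.109 d
Total t = Σ t_i = 3.810 days.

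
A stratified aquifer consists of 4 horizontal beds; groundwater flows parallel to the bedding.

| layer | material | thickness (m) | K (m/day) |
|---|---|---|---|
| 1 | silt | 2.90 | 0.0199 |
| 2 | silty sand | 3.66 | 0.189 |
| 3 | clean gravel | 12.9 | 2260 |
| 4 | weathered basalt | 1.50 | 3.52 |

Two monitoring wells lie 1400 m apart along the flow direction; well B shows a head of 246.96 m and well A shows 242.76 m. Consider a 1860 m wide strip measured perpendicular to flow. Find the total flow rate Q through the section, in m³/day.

163000

Flow is parallel to layering, so each bed carries its own Darcy discharge and the transmissivities add.
Σ(K_i·b_i) = 0.0199×2.90 + 0.189×3.66 + 2260×12.9 + 3.52×1.50 = 29160 m²/day.
Hydraulic gradient i = (246.96 − 242.76) / 1400 = 4.2 / 1400 = 0.003000.
Q = Σ(K_i·b_i) · W · i = 29160 × 1860 × 0.003000 = 1.627e+05 m³/day.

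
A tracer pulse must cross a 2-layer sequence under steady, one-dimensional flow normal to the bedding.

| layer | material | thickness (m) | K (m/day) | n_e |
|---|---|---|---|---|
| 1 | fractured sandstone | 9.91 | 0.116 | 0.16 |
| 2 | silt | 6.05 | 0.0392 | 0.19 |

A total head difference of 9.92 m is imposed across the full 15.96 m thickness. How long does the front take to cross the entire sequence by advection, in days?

With flow normal to the layers, continuity requires the same specific discharge q through every layer.
Σ(b_i/K_i) = 9.91/0.116 + 6.05/0.0392 = 239.8 d.
q = Δh / Σ(b_i/K_i) = 9.92 / 239.8 = 0.04137 m/day.
In each layer the seepage velocity is v_i = q/n_i, so the layer transit time is t_i = b_i·n_i / q:
  layer 1 (fractured sandstone): t_1 = 9.91 × 0.16 / 0.04137 = 38.32 d
  layer 2 (silt): t_2 = 6.05 × 0.19 / 0.04137 = 27.78 d
Total t = Σ t_i = 66.11 days.

66.1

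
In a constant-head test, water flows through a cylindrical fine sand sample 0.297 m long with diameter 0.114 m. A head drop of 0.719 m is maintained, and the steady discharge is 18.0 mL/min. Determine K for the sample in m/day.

1.05

Cross-sectional area A = π·(d/2)² = π × (0.114/2)² = 0.01021 m².
Convert discharge: 18.0 mL/min = 3.000e-07 m³/s.
Darcy's law rearranged: K = Q·L / (A·Δh) = 3.000e-07 × 0.297 / (0.01021 × 0.719) = 1.214e-05 m/s = 1.049 m/day.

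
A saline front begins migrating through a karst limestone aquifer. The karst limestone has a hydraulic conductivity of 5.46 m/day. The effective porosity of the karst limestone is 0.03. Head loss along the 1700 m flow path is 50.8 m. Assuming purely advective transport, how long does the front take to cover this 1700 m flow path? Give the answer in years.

Hydraulic gradient i = Δh / L = 50.8 / 1700 = 0.02988.
Darcy flux q = K · i = 5.460 × 0.02988 = 0.1632 m/day.
Seepage velocity v = q / n_e = 0.1632 / 0.03 = 5.439 m/day.
Travel time t = L / v = 1700 / 5.439 = 312.6 days = 0.8558 years.

0.856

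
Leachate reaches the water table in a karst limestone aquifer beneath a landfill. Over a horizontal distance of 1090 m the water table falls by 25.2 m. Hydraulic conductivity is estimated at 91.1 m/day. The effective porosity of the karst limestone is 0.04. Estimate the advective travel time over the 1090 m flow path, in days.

Hydraulic gradient i = Δh / L = 25.2 / 1090 = 0.02312.
Darcy flux q = K · i = 91.10 × 0.02312 = 2.106 m/day.
Seepage velocity v = q / n_e = 2.106 / 0.04 = 52.65 m/day.
Travel time t = L / v = 1090 / 52.65 = 20.70 days.

20.7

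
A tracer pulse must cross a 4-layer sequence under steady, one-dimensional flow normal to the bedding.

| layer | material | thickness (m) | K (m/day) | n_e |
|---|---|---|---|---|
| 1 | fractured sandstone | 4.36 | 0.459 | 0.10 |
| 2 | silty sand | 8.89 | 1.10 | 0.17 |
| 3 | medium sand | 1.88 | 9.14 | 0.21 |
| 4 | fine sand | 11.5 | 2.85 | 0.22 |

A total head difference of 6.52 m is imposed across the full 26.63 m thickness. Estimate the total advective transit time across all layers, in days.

16.3

With flow normal to the layers, continuity requires the same specific discharge q through every layer.
Σ(b_i/K_i) = 4.36/0.459 + 8.89/1.10 + 1.88/9.14 + 11.5/2.85 = 21.82 d.
q = Δh / Σ(b_i/K_i) = 6.52 / 21.82 = 0.2988 m/day.
In each layer the seepage velocity is v_i = q/n_i, so the layer transit time is t_i = b_i·n_i / q:
  layer 1 (fractured sandstone): t_1 = 4.36 × 0.10 / 0.2988 = 1.459 d
  layer 2 (silty sand): t_2 = 8.89 × 0.17 / 0.2988 = 5.058 d
  layer 3 (medium sand): t_3 = 1.88 × 0.21 / 0.2988 = 1.321 d
  layer 4 (fine sand): t_4 = 11.5 × 0.22 / 0.2988 = 8.468 d
Total t = Σ t_i = 16.31 days.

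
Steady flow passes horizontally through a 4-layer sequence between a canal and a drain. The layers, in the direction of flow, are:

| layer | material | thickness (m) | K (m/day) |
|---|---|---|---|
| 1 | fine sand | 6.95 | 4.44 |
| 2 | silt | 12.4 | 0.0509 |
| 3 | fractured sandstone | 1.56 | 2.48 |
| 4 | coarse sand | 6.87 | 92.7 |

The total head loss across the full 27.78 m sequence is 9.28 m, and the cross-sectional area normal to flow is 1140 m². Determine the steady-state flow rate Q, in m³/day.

43.0

Flow is perpendicular to layering, so the layers act in series and the equivalent K is the thickness-weighted harmonic mean.
Total thickness L = 6.95 + 12.4 + 1.56 + 6.87 = 27.78 m.
Σ(b_i/K_i) = 6.95/4.44 + 12.4/0.0509 + 1.56/2.48 + 6.87/92.7 = 245.9 d.
K_eq = L / Σ(b_i/K_i) = 27.78 / 245.9 = 0.1130 m/day.
Q = K_eq · A · (Δh/L) = 0.1130 × 1140 × (9.28/27.78) = 43.03 m³/day.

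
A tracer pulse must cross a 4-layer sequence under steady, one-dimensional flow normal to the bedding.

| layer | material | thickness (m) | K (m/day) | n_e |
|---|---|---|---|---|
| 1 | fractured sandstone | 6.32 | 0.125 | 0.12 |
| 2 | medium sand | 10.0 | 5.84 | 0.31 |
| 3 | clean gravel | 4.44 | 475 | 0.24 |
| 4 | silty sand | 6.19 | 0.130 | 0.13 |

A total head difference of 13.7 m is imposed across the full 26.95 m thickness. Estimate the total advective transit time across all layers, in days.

41.8

With flow normal to the layers, continuity requires the same specific discharge q through every layer.
Σ(b_i/K_i) = 6.32/0.125 + 10.0/5.84 + 4.44/475 + 6.19/0.130 = 99.90 d.
q = Δh / Σ(b_i/K_i) = 13.7 / 99.90 = 0.1371 m/day.
In each layer the seepage velocity is v_i = q/n_i, so the layer transit time is t_i = b_i·n_i / q:
  layer 1 (fractured sandstone): t_1 = 6.32 × 0.12 / 0.1371 = 5.530 d
  layer 2 (medium sand): t_2 = 10.0 × 0.31 / 0.1371 = 22.60 d
  layer 3 (clean gravel): t_3 = 4.44 × 0.24 / 0.1371 = 7.770 d
  layer 4 (silty sand): t_4 = 6.19 × 0.13 / 0.1371 = 5.868 d
Total t = Σ t_i = 41.77 days.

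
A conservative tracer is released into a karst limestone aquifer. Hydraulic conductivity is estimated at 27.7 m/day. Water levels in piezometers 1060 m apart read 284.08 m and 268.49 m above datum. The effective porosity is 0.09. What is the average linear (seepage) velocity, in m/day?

4.53

Hydraulic gradient i = (284.08 − 268.49) / 1060 = 15.59 / 1060 = 0.01471.
Darcy flux q = K · i = 27.70 × 0.01471 = 0.4074 m/day.
Seepage velocity v = q / n_e = 0.4074 / 0.09 = 4.527 m/day.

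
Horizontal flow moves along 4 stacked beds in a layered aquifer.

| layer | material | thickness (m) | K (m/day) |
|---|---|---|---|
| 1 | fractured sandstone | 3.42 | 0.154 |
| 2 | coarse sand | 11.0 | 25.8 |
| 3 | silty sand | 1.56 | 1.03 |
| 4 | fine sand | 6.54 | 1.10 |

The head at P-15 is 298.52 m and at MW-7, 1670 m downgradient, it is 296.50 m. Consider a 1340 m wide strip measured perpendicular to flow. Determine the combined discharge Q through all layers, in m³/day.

Flow is parallel to layering, so each bed carries its own Darcy discharge and the transmissivities add.
Σ(K_i·b_i) = 0.154×3.42 + 25.8×11.0 + 1.03×1.56 + 1.10×6.54 = 293.1 m²/day.
Hydraulic gradient i = (298.52 − 296.50) / 1670 = 2.02 / 1670 = 0.001210.
Q = Σ(K_i·b_i) · W · i = 293.1 × 1340 × 0.001210 = 475.1 m³/day.

475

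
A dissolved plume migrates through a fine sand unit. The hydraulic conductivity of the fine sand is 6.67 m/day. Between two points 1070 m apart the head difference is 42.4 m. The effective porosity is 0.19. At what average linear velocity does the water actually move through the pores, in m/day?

1.39

Hydraulic gradient i = Δh / L = 42.4 / 1070 = 0.03963.
Darcy flux q = K · i = 6.670 × 0.03963 = 0.2643 m/day.
Seepage velocity v = q / n_e = 0.2643 / 0.19 = 1.391 m/day.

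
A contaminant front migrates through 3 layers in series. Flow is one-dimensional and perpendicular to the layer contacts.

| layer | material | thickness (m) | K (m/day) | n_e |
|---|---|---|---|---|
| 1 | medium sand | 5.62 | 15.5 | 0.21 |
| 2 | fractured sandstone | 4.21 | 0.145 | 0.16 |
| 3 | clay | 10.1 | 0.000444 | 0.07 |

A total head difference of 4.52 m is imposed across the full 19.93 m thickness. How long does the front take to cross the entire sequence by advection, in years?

With flow normal to the layers, continuity requires the same specific discharge q through every layer.
Σ(b_i/K_i) = 5.62/15.5 + 4.21/0.145 + 10.1/0.000444 = 22777 d.
q = Δh / Σ(b_i/K_i) = 4.52 / 22777 = 0.0001984 m/day.
In each layer the seepage velocity is v_i = q/n_i, so the layer transit time is t_i = b_i·n_i / q:
  layer 1 (medium sand): t_1 = 5.62 × 0.21 / 0.0001984 = 5947 d
  layer 2 (fractured sandstone): t_2 = 4.21 × 0.16 / 0.0001984 = 3394 d
  layer 3 (clay): t_3 = 10.1 × 0.07 / 0.0001984 = 3563 d
Total t = Σ t_i = 12904 days = 35.33 years.

35.3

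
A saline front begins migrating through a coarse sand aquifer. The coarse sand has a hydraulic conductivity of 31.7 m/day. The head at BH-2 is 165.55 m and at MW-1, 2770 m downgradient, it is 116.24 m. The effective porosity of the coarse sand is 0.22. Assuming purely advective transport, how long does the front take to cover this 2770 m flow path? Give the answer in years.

2.96

Hydraulic gradient i = (165.55 − 116.24) / 2770 = 49.31 / 2770 = 0.01780.
Darcy flux q = K · i = 31.70 × 0.01780 = 0.5643 m/day.
Seepage velocity v = q / n_e = 0.5643 / 0.22 = 2.565 m/day.
Travel time t = L / v = 2770 / 2.565 = 1080 days = 2.957 years.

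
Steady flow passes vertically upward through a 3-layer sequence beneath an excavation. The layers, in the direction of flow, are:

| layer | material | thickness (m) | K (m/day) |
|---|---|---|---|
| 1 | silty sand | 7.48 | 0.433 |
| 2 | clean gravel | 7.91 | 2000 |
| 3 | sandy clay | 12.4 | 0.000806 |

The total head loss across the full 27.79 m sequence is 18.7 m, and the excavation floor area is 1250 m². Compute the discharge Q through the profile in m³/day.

1.52

Flow is perpendicular to layering, so the layers act in series and the equivalent K is the thickness-weighted harmonic mean.
Total thickness L = 7.48 + 7.91 + 12.4 = 27.79 m.
Σ(b_i/K_i) = 7.48/0.433 + 7.91/2000 + 12.4/0.000806 = 15402 d.
K_eq = L / Σ(b_i/K_i) = 27.79 / 15402 = 0.001804 m/day.
Q = K_eq · A · (Δh/L) = 0.001804 × 1250 × (18.7/27.79) = 1.518 m³/day.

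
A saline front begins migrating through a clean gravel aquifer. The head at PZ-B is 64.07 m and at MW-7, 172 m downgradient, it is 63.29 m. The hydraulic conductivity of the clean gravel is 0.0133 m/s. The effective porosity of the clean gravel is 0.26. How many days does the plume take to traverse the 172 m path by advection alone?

Convert K: 0.0133 m/s × 86400 = 1149 m/day.
Hydraulic gradient i = (64.07 − 63.29) / 172 = 0.78 / 172 = 0.004535.
Darcy flux q = K · i = 1149 × 0.004535 = 5.211 m/day.
Seepage velocity v = q / n_e = 5.211 / 0.26 = 20.04 m/day.
Travel time t = L / v = 172 / 20.04 = 8.582 days.

8.58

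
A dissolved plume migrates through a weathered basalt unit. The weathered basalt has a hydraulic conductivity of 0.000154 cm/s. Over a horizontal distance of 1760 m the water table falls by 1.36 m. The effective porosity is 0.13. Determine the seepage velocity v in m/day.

Convert K: 0.000154 cm/s × 864 = 0.1331 m/day.
Hydraulic gradient i = Δh / L = 1.36 / 1760 = 0.0007727.
Darcy flux q = K · i = 0.1331 × 0.0007727 = 0.0001028 m/day.
Seepage velocity v = q / n_e = 0.0001028 / 0.13 = 0.0007909 m/day.

0.000791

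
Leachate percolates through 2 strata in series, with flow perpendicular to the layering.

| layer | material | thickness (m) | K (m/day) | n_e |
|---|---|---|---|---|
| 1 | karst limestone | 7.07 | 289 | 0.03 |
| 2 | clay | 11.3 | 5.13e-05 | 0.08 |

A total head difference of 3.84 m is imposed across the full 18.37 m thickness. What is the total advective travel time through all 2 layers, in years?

With flow normal to the layers, continuity requires the same specific discharge q through every layer.
Σ(b_i/K_i) = 7.07/289 + 11.3/5.13e-05 = 2.203e+05 d.
q = Δh / Σ(b_i/K_i) = 3.84 / 2.203e+05 = 1.743e-05 m/day.
In each layer the seepage velocity is v_i = q/n_i, so the layer transit time is t_i = b_i·n_i / q:
  layer 1 (karst limestone): t_1 = 7.07 × 0.03 / 1.743e-05 = 12167 d
  layer 2 (clay): t_2 = 11.3 × 0.08 / 1.743e-05 = 51856 d
Total t = Σ t_i = 64023 days = 175.3 years.

175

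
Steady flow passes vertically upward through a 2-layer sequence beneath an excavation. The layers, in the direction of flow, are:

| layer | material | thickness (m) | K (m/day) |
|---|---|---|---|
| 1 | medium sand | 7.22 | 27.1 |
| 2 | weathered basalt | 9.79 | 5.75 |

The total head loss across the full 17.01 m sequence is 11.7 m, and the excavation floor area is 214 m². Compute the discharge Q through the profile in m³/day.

1270

Flow is perpendicular to layering, so the layers act in series and the equivalent K is the thickness-weighted harmonic mean.
Total thickness L = 7.22 + 9.79 = 17.01 m.
Σ(b_i/K_i) = 7.22/27.1 + 9.79/5.75 = 1.969 d.
K_eq = L / Σ(b_i/K_i) = 17.01 / 1.969 = 8.639 m/day.
Q = K_eq · A · (Δh/L) = 8.639 × 214 × (11.7/17.01) = 1272 m³/day.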